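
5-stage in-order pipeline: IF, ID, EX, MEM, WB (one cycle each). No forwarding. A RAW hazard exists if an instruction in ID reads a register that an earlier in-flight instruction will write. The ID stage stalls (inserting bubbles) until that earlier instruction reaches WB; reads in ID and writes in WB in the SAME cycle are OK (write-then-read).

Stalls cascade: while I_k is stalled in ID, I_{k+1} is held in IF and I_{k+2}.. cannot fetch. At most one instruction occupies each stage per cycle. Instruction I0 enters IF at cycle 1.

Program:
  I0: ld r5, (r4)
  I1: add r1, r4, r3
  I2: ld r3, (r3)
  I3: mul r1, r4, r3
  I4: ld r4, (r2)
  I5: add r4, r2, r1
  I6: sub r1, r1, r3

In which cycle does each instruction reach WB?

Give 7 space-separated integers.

I0 ld r5 <- r4: IF@1 ID@2 stall=0 (-) EX@3 MEM@4 WB@5
I1 add r1 <- r4,r3: IF@2 ID@3 stall=0 (-) EX@4 MEM@5 WB@6
I2 ld r3 <- r3: IF@3 ID@4 stall=0 (-) EX@5 MEM@6 WB@7
I3 mul r1 <- r4,r3: IF@4 ID@5 stall=2 (RAW on I2.r3 (WB@7)) EX@8 MEM@9 WB@10
I4 ld r4 <- r2: IF@5 ID@8 stall=0 (-) EX@9 MEM@10 WB@11
I5 add r4 <- r2,r1: IF@8 ID@9 stall=1 (RAW on I3.r1 (WB@10)) EX@11 MEM@12 WB@13
I6 sub r1 <- r1,r3: IF@9 ID@11 stall=0 (-) EX@12 MEM@13 WB@14

Answer: 5 6 7 10 11 13 14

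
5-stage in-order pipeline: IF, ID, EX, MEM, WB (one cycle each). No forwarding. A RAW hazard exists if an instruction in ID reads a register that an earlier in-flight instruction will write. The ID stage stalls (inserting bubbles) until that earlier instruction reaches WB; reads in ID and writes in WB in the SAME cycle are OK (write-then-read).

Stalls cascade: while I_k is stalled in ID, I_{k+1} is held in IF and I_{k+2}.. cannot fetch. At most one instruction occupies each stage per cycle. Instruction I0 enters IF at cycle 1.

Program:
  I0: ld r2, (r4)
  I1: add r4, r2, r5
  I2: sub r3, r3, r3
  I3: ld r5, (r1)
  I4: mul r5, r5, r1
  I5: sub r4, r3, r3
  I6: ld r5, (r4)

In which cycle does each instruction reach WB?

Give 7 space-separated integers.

Answer: 5 8 9 10 13 14 17

Derivation:
I0 ld r2 <- r4: IF@1 ID@2 stall=0 (-) EX@3 MEM@4 WB@5
I1 add r4 <- r2,r5: IF@2 ID@3 stall=2 (RAW on I0.r2 (WB@5)) EX@6 MEM@7 WB@8
I2 sub r3 <- r3,r3: IF@3 ID@6 stall=0 (-) EX@7 MEM@8 WB@9
I3 ld r5 <- r1: IF@6 ID@7 stall=0 (-) EX@8 MEM@9 WB@10
I4 mul r5 <- r5,r1: IF@7 ID@8 stall=2 (RAW on I3.r5 (WB@10)) EX@11 MEM@12 WB@13
I5 sub r4 <- r3,r3: IF@8 ID@11 stall=0 (-) EX@12 MEM@13 WB@14
I6 ld r5 <- r4: IF@11 ID@12 stall=2 (RAW on I5.r4 (WB@14)) EX@15 MEM@16 WB@17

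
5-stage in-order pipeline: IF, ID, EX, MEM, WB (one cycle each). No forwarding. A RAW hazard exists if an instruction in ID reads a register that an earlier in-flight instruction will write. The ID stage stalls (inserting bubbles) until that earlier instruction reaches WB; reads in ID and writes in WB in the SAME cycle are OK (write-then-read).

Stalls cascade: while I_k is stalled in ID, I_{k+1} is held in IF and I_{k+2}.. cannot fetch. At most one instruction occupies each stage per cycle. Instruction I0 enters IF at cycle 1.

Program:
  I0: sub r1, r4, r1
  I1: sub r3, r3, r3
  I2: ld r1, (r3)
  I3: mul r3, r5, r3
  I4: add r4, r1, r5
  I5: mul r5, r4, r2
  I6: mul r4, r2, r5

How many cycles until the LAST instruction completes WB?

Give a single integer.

I0 sub r1 <- r4,r1: IF@1 ID@2 stall=0 (-) EX@3 MEM@4 WB@5
I1 sub r3 <- r3,r3: IF@2 ID@3 stall=0 (-) EX@4 MEM@5 WB@6
I2 ld r1 <- r3: IF@3 ID@4 stall=2 (RAW on I1.r3 (WB@6)) EX@7 MEM@8 WB@9
I3 mul r3 <- r5,r3: IF@4 ID@7 stall=0 (-) EX@8 MEM@9 WB@10
I4 add r4 <- r1,r5: IF@7 ID@8 stall=1 (RAW on I2.r1 (WB@9)) EX@10 MEM@11 WB@12
I5 mul r5 <- r4,r2: IF@8 ID@10 stall=2 (RAW on I4.r4 (WB@12)) EX@13 MEM@14 WB@15
I6 mul r4 <- r2,r5: IF@10 ID@13 stall=2 (RAW on I5.r5 (WB@15)) EX@16 MEM@17 WB@18

Answer: 18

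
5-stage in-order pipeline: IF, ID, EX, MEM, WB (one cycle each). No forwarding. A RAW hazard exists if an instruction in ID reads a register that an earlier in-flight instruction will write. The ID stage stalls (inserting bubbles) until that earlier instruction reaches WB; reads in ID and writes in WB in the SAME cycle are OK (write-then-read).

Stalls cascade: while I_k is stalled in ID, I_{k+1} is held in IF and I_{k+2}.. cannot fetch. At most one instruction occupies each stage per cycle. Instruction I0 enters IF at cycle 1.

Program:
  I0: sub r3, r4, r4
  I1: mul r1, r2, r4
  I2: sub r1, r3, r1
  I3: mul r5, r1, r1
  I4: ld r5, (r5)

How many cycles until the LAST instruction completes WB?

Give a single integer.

Answer: 15

Derivation:
I0 sub r3 <- r4,r4: IF@1 ID@2 stall=0 (-) EX@3 MEM@4 WB@5
I1 mul r1 <- r2,r4: IF@2 ID@3 stall=0 (-) EX@4 MEM@5 WB@6
I2 sub r1 <- r3,r1: IF@3 ID@4 stall=2 (RAW on I1.r1 (WB@6)) EX@7 MEM@8 WB@9
I3 mul r5 <- r1,r1: IF@4 ID@7 stall=2 (RAW on I2.r1 (WB@9)) EX@10 MEM@11 WB@12
I4 ld r5 <- r5: IF@7 ID@10 stall=2 (RAW on I3.r5 (WB@12)) EX@13 MEM@14 WB@15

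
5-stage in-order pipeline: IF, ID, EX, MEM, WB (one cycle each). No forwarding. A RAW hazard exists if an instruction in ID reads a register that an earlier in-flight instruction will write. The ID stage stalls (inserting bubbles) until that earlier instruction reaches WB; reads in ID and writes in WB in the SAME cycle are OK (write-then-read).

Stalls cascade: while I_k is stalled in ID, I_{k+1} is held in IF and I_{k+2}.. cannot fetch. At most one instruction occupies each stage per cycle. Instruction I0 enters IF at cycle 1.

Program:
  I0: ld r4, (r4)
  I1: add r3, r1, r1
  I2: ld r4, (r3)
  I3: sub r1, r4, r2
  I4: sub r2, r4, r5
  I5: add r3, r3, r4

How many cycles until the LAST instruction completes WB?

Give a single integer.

Answer: 14

Derivation:
I0 ld r4 <- r4: IF@1 ID@2 stall=0 (-) EX@3 MEM@4 WB@5
I1 add r3 <- r1,r1: IF@2 ID@3 stall=0 (-) EX@4 MEM@5 WB@6
I2 ld r4 <- r3: IF@3 ID@4 stall=2 (RAW on I1.r3 (WB@6)) EX@7 MEM@8 WB@9
I3 sub r1 <- r4,r2: IF@4 ID@7 stall=2 (RAW on I2.r4 (WB@9)) EX@10 MEM@11 WB@12
I4 sub r2 <- r4,r5: IF@7 ID@10 stall=0 (-) EX@11 MEM@12 WB@13
I5 add r3 <- r3,r4: IF@10 ID@11 stall=0 (-) EX@12 MEM@13 WB@14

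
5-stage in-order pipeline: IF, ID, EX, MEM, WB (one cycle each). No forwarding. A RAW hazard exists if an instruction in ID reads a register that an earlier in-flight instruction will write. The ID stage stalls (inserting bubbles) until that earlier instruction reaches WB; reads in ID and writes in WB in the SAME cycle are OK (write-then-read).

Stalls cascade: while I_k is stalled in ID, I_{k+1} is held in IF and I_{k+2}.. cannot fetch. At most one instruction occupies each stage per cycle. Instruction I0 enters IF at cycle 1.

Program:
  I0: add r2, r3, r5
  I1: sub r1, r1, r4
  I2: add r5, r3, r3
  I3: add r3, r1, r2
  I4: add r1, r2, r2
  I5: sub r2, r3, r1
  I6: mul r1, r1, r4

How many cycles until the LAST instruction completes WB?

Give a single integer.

Answer: 14

Derivation:
I0 add r2 <- r3,r5: IF@1 ID@2 stall=0 (-) EX@3 MEM@4 WB@5
I1 sub r1 <- r1,r4: IF@2 ID@3 stall=0 (-) EX@4 MEM@5 WB@6
I2 add r5 <- r3,r3: IF@3 ID@4 stall=0 (-) EX@5 MEM@6 WB@7
I3 add r3 <- r1,r2: IF@4 ID@5 stall=1 (RAW on I1.r1 (WB@6)) EX@7 MEM@8 WB@9
I4 add r1 <- r2,r2: IF@5 ID@7 stall=0 (-) EX@8 MEM@9 WB@10
I5 sub r2 <- r3,r1: IF@7 ID@8 stall=2 (RAW on I4.r1 (WB@10)) EX@11 MEM@12 WB@13
I6 mul r1 <- r1,r4: IF@8 ID@11 stall=0 (-) EX@12 MEM@13 WB@14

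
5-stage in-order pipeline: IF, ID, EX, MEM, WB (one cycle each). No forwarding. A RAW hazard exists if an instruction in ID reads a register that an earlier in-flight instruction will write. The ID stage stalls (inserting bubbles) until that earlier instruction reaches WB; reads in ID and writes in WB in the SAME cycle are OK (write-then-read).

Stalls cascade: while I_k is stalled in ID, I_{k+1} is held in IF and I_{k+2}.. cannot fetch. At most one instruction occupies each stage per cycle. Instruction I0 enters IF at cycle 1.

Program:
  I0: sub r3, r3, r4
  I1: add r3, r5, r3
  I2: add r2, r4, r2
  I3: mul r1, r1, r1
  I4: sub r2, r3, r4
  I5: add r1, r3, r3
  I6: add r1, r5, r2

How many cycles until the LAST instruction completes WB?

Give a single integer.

Answer: 14

Derivation:
I0 sub r3 <- r3,r4: IF@1 ID@2 stall=0 (-) EX@3 MEM@4 WB@5
I1 add r3 <- r5,r3: IF@2 ID@3 stall=2 (RAW on I0.r3 (WB@5)) EX@6 MEM@7 WB@8
I2 add r2 <- r4,r2: IF@3 ID@6 stall=0 (-) EX@7 MEM@8 WB@9
I3 mul r1 <- r1,r1: IF@6 ID@7 stall=0 (-) EX@8 MEM@9 WB@10
I4 sub r2 <- r3,r4: IF@7 ID@8 stall=0 (-) EX@9 MEM@10 WB@11
I5 add r1 <- r3,r3: IF@8 ID@9 stall=0 (-) EX@10 MEM@11 WB@12
I6 add r1 <- r5,r2: IF@9 ID@10 stall=1 (RAW on I4.r2 (WB@11)) EX@12 MEM@13 WB@14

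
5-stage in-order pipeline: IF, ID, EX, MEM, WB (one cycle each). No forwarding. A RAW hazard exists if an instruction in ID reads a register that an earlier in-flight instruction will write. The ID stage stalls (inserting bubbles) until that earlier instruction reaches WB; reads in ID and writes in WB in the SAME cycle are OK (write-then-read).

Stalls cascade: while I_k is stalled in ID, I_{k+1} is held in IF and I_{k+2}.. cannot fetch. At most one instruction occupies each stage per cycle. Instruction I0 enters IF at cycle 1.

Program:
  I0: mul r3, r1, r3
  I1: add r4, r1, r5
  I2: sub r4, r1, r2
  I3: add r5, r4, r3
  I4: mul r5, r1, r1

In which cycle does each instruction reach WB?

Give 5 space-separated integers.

I0 mul r3 <- r1,r3: IF@1 ID@2 stall=0 (-) EX@3 MEM@4 WB@5
I1 add r4 <- r1,r5: IF@2 ID@3 stall=0 (-) EX@4 MEM@5 WB@6
I2 sub r4 <- r1,r2: IF@3 ID@4 stall=0 (-) EX@5 MEM@6 WB@7
I3 add r5 <- r4,r3: IF@4 ID@5 stall=2 (RAW on I2.r4 (WB@7)) EX@8 MEM@9 WB@10
I4 mul r5 <- r1,r1: IF@5 ID@8 stall=0 (-) EX@9 MEM@10 WB@11

Answer: 5 6 7 10 11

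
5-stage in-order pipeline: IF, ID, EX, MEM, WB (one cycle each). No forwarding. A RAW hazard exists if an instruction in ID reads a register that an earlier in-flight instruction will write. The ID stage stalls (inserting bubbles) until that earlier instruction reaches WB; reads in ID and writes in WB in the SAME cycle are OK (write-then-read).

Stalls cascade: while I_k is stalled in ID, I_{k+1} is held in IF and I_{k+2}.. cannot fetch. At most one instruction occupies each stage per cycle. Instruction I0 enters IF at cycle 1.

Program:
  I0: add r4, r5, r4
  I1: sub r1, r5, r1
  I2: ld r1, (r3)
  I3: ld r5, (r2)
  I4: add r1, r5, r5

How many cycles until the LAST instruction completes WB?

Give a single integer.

I0 add r4 <- r5,r4: IF@1 ID@2 stall=0 (-) EX@3 MEM@4 WB@5
I1 sub r1 <- r5,r1: IF@2 ID@3 stall=0 (-) EX@4 MEM@5 WB@6
I2 ld r1 <- r3: IF@3 ID@4 stall=0 (-) EX@5 MEM@6 WB@7
I3 ld r5 <- r2: IF@4 ID@5 stall=0 (-) EX@6 MEM@7 WB@8
I4 add r1 <- r5,r5: IF@5 ID@6 stall=2 (RAW on I3.r5 (WB@8)) EX@9 MEM@10 WB@11

Answer: 11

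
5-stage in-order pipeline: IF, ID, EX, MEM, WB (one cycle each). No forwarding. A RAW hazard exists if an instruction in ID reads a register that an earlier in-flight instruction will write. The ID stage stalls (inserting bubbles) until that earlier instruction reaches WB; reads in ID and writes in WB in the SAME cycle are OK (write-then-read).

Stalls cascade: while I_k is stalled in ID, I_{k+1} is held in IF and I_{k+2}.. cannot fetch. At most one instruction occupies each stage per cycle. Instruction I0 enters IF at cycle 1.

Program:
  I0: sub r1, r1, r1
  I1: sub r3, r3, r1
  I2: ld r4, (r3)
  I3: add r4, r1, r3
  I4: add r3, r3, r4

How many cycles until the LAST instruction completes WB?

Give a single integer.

I0 sub r1 <- r1,r1: IF@1 ID@2 stall=0 (-) EX@3 MEM@4 WB@5
I1 sub r3 <- r3,r1: IF@2 ID@3 stall=2 (RAW on I0.r1 (WB@5)) EX@6 MEM@7 WB@8
I2 ld r4 <- r3: IF@3 ID@6 stall=2 (RAW on I1.r3 (WB@8)) EX@9 MEM@10 WB@11
I3 add r4 <- r1,r3: IF@6 ID@9 stall=0 (-) EX@10 MEM@11 WB@12
I4 add r3 <- r3,r4: IF@9 ID@10 stall=2 (RAW on I3.r4 (WB@12)) EX@13 MEM@14 WB@15

Answer: 15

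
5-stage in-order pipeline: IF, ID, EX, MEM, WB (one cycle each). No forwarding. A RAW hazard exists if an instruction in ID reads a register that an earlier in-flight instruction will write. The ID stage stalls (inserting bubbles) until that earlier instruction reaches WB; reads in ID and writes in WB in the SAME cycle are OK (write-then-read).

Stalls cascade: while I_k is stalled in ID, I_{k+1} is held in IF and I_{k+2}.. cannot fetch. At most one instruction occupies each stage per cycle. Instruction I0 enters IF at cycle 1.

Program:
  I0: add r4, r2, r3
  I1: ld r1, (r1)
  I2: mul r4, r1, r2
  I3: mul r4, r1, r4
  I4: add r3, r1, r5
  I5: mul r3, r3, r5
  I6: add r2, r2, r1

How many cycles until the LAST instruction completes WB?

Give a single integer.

I0 add r4 <- r2,r3: IF@1 ID@2 stall=0 (-) EX@3 MEM@4 WB@5
I1 ld r1 <- r1: IF@2 ID@3 stall=0 (-) EX@4 MEM@5 WB@6
I2 mul r4 <- r1,r2: IF@3 ID@4 stall=2 (RAW on I1.r1 (WB@6)) EX@7 MEM@8 WB@9
I3 mul r4 <- r1,r4: IF@4 ID@7 stall=2 (RAW on I2.r4 (WB@9)) EX@10 MEM@11 WB@12
I4 add r3 <- r1,r5: IF@7 ID@10 stall=0 (-) EX@11 MEM@12 WB@13
I5 mul r3 <- r3,r5: IF@10 ID@11 stall=2 (RAW on I4.r3 (WB@13)) EX@14 MEM@15 WB@16
I6 add r2 <- r2,r1: IF@11 ID@14 stall=0 (-) EX@15 MEM@16 WB@17

Answer: 17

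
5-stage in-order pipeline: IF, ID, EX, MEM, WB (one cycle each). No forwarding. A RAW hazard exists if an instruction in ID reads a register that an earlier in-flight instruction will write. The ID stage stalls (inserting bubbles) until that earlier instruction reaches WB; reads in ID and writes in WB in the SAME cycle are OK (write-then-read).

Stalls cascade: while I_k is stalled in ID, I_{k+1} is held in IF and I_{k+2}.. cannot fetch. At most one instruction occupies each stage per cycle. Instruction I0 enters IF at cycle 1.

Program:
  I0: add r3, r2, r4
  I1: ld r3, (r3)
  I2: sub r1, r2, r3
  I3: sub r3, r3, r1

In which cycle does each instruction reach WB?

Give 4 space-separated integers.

Answer: 5 8 11 14

Derivation:
I0 add r3 <- r2,r4: IF@1 ID@2 stall=0 (-) EX@3 MEM@4 WB@5
I1 ld r3 <- r3: IF@2 ID@3 stall=2 (RAW on I0.r3 (WB@5)) EX@6 MEM@7 WB@8
I2 sub r1 <- r2,r3: IF@3 ID@6 stall=2 (RAW on I1.r3 (WB@8)) EX@9 MEM@10 WB@11
I3 sub r3 <- r3,r1: IF@6 ID@9 stall=2 (RAW on I2.r1 (WB@11)) EX@12 MEM@13 WB@14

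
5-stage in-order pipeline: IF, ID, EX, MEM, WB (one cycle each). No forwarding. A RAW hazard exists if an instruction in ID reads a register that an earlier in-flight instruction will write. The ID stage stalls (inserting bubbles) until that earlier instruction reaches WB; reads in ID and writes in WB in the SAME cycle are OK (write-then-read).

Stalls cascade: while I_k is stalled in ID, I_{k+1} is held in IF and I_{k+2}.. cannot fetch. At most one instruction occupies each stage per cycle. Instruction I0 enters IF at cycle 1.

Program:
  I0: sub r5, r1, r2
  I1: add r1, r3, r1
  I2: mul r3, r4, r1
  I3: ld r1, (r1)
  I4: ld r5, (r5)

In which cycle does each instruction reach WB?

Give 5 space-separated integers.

I0 sub r5 <- r1,r2: IF@1 ID@2 stall=0 (-) EX@3 MEM@4 WB@5
I1 add r1 <- r3,r1: IF@2 ID@3 stall=0 (-) EX@4 MEM@5 WB@6
I2 mul r3 <- r4,r1: IF@3 ID@4 stall=2 (RAW on I1.r1 (WB@6)) EX@7 MEM@8 WB@9
I3 ld r1 <- r1: IF@4 ID@7 stall=0 (-) EX@8 MEM@9 WB@10
I4 ld r5 <- r5: IF@7 ID@8 stall=0 (-) EX@9 MEM@10 WB@11

Answer: 5 6 9 10 11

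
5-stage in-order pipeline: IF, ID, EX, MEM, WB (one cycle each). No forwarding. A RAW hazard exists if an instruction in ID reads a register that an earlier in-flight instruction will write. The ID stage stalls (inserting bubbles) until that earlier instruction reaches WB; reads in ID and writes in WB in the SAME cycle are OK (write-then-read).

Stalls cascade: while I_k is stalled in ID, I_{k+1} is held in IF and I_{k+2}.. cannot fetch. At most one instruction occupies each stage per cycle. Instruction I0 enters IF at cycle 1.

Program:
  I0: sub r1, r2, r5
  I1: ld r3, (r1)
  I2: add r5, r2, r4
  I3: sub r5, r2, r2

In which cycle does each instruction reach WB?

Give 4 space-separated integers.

I0 sub r1 <- r2,r5: IF@1 ID@2 stall=0 (-) EX@3 MEM@4 WB@5
I1 ld r3 <- r1: IF@2 ID@3 stall=2 (RAW on I0.r1 (WB@5)) EX@6 MEM@7 WB@8
I2 add r5 <- r2,r4: IF@3 ID@6 stall=0 (-) EX@7 MEM@8 WB@9
I3 sub r5 <- r2,r2: IF@6 ID@7 stall=0 (-) EX@8 MEM@9 WB@10

Answer: 5 8 9 10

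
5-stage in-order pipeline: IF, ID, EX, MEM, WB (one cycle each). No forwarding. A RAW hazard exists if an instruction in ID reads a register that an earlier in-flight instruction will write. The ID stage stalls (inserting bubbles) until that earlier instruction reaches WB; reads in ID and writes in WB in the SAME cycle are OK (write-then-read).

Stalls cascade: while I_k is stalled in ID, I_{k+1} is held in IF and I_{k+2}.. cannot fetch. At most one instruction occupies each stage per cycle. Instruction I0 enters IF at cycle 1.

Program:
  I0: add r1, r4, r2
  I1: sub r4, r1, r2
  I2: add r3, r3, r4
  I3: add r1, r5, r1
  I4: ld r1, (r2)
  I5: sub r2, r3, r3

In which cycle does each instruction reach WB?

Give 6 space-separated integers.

Answer: 5 8 11 12 13 14

Derivation:
I0 add r1 <- r4,r2: IF@1 ID@2 stall=0 (-) EX@3 MEM@4 WB@5
I1 sub r4 <- r1,r2: IF@2 ID@3 stall=2 (RAW on I0.r1 (WB@5)) EX@6 MEM@7 WB@8
I2 add r3 <- r3,r4: IF@3 ID@6 stall=2 (RAW on I1.r4 (WB@8)) EX@9 MEM@10 WB@11
I3 add r1 <- r5,r1: IF@6 ID@9 stall=0 (-) EX@10 MEM@11 WB@12
I4 ld r1 <- r2: IF@9 ID@10 stall=0 (-) EX@11 MEM@12 WB@13
I5 sub r2 <- r3,r3: IF@10 ID@11 stall=0 (-) EX@12 MEM@13 WB@14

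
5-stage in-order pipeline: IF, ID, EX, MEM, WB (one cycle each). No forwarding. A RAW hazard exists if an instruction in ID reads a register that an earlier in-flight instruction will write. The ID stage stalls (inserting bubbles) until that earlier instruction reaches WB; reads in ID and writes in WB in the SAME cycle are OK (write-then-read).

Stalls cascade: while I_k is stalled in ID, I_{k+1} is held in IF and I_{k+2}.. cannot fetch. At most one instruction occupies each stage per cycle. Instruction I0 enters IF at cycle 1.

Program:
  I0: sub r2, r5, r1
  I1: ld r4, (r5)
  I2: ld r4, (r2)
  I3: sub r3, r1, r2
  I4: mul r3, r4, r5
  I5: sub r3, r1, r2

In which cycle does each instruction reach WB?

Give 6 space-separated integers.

I0 sub r2 <- r5,r1: IF@1 ID@2 stall=0 (-) EX@3 MEM@4 WB@5
I1 ld r4 <- r5: IF@2 ID@3 stall=0 (-) EX@4 MEM@5 WB@6
I2 ld r4 <- r2: IF@3 ID@4 stall=1 (RAW on I0.r2 (WB@5)) EX@6 MEM@7 WB@8
I3 sub r3 <- r1,r2: IF@4 ID@6 stall=0 (-) EX@7 MEM@8 WB@9
I4 mul r3 <- r4,r5: IF@6 ID@7 stall=1 (RAW on I2.r4 (WB@8)) EX@9 MEM@10 WB@11
I5 sub r3 <- r1,r2: IF@7 ID@9 stall=0 (-) EX@10 MEM@11 WB@12

Answer: 5 6 8 9 11 12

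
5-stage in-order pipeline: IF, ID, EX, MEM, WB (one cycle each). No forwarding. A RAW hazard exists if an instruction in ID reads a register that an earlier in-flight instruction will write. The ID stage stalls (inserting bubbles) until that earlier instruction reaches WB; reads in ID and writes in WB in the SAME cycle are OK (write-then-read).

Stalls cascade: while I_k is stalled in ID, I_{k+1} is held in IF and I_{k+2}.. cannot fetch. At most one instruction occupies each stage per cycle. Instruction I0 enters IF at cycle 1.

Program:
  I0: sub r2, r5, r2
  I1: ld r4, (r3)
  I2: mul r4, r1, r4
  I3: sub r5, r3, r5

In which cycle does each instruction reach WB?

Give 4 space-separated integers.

Answer: 5 6 9 10

Derivation:
I0 sub r2 <- r5,r2: IF@1 ID@2 stall=0 (-) EX@3 MEM@4 WB@5
I1 ld r4 <- r3: IF@2 ID@3 stall=0 (-) EX@4 MEM@5 WB@6
I2 mul r4 <- r1,r4: IF@3 ID@4 stall=2 (RAW on I1.r4 (WB@6)) EX@7 MEM@8 WB@9
I3 sub r5 <- r3,r5: IF@4 ID@7 stall=0 (-) EX@8 MEM@9 WB@10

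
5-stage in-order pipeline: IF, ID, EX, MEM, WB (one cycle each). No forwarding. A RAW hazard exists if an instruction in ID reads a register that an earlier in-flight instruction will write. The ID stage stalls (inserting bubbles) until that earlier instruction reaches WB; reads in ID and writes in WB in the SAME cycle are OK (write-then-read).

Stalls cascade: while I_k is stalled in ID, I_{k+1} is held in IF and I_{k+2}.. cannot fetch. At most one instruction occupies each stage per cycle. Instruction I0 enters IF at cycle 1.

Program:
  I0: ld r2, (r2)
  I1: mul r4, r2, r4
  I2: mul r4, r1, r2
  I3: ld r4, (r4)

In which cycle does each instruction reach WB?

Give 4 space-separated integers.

Answer: 5 8 9 12

Derivation:
I0 ld r2 <- r2: IF@1 ID@2 stall=0 (-) EX@3 MEM@4 WB@5
I1 mul r4 <- r2,r4: IF@2 ID@3 stall=2 (RAW on I0.r2 (WB@5)) EX@6 MEM@7 WB@8
I2 mul r4 <- r1,r2: IF@3 ID@6 stall=0 (-) EX@7 MEM@8 WB@9
I3 ld r4 <- r4: IF@6 ID@7 stall=2 (RAW on I2.r4 (WB@9)) EX@10 MEM@11 WB@12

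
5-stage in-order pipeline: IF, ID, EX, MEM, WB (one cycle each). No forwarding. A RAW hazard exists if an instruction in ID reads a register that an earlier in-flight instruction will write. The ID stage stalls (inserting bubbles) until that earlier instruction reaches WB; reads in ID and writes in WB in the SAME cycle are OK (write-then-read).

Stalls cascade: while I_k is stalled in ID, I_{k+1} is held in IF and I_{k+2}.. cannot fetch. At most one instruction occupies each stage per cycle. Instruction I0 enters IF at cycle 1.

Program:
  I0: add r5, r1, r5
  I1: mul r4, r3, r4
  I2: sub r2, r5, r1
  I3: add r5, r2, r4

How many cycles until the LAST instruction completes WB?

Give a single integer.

I0 add r5 <- r1,r5: IF@1 ID@2 stall=0 (-) EX@3 MEM@4 WB@5
I1 mul r4 <- r3,r4: IF@2 ID@3 stall=0 (-) EX@4 MEM@5 WB@6
I2 sub r2 <- r5,r1: IF@3 ID@4 stall=1 (RAW on I0.r5 (WB@5)) EX@6 MEM@7 WB@8
I3 add r5 <- r2,r4: IF@4 ID@6 stall=2 (RAW on I2.r2 (WB@8)) EX@9 MEM@10 WB@11

Answer: 11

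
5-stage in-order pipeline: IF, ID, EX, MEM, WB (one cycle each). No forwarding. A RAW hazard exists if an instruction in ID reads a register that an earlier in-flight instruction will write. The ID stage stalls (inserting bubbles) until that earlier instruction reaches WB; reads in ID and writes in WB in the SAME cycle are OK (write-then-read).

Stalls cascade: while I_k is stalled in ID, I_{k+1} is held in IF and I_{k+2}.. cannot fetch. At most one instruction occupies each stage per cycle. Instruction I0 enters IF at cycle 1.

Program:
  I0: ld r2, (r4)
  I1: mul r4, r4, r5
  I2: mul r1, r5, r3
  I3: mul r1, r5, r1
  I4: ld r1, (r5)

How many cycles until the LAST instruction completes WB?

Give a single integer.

I0 ld r2 <- r4: IF@1 ID@2 stall=0 (-) EX@3 MEM@4 WB@5
I1 mul r4 <- r4,r5: IF@2 ID@3 stall=0 (-) EX@4 MEM@5 WB@6
I2 mul r1 <- r5,r3: IF@3 ID@4 stall=0 (-) EX@5 MEM@6 WB@7
I3 mul r1 <- r5,r1: IF@4 ID@5 stall=2 (RAW on I2.r1 (WB@7)) EX@8 MEM@9 WB@10
I4 ld r1 <- r5: IF@5 ID@8 stall=0 (-) EX@9 MEM@10 WB@11

Answer: 11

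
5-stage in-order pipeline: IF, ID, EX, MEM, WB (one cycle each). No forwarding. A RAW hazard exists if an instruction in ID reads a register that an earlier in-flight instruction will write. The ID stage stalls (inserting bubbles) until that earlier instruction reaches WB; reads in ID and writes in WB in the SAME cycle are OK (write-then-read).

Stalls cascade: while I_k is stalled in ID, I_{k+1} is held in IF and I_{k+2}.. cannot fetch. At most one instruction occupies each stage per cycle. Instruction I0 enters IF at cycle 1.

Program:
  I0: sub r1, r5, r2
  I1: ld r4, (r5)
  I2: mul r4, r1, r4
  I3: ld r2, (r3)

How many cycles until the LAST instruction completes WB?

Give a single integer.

Answer: 10

Derivation:
I0 sub r1 <- r5,r2: IF@1 ID@2 stall=0 (-) EX@3 MEM@4 WB@5
I1 ld r4 <- r5: IF@2 ID@3 stall=0 (-) EX@4 MEM@5 WB@6
I2 mul r4 <- r1,r4: IF@3 ID@4 stall=2 (RAW on I1.r4 (WB@6)) EX@7 MEM@8 WB@9
I3 ld r2 <- r3: IF@4 ID@7 stall=0 (-) EX@8 MEM@9 WB@10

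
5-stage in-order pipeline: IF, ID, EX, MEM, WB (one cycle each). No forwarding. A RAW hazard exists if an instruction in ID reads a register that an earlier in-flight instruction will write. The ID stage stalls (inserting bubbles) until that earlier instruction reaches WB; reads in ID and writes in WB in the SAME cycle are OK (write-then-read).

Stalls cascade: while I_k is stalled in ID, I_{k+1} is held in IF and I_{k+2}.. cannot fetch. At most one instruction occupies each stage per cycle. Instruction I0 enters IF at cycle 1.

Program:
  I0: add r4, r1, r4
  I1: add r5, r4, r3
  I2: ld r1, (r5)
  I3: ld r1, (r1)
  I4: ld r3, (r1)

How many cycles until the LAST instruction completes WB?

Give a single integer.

Answer: 17

Derivation:
I0 add r4 <- r1,r4: IF@1 ID@2 stall=0 (-) EX@3 MEM@4 WB@5
I1 add r5 <- r4,r3: IF@2 ID@3 stall=2 (RAW on I0.r4 (WB@5)) EX@6 MEM@7 WB@8
I2 ld r1 <- r5: IF@3 ID@6 stall=2 (RAW on I1.r5 (WB@8)) EX@9 MEM@10 WB@11
I3 ld r1 <- r1: IF@6 ID@9 stall=2 (RAW on I2.r1 (WB@11)) EX@12 MEM@13 WB@14
I4 ld r3 <- r1: IF@9 ID@12 stall=2 (RAW on I3.r1 (WB@14)) EX@15 MEM@16 WB@17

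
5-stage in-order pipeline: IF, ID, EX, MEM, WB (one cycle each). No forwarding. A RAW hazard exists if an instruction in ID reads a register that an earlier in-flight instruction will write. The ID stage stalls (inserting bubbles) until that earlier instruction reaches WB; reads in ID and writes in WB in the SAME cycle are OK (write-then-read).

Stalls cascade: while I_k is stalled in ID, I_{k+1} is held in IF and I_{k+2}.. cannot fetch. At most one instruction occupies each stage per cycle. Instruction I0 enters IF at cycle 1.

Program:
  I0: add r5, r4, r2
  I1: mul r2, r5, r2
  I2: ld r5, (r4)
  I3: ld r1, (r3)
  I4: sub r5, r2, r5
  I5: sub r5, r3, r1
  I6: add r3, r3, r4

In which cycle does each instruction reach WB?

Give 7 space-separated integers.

Answer: 5 8 9 10 12 13 14

Derivation:
I0 add r5 <- r4,r2: IF@1 ID@2 stall=0 (-) EX@3 MEM@4 WB@5
I1 mul r2 <- r5,r2: IF@2 ID@3 stall=2 (RAW on I0.r5 (WB@5)) EX@6 MEM@7 WB@8
I2 ld r5 <- r4: IF@3 ID@6 stall=0 (-) EX@7 MEM@8 WB@9
I3 ld r1 <- r3: IF@6 ID@7 stall=0 (-) EX@8 MEM@9 WB@10
I4 sub r5 <- r2,r5: IF@7 ID@8 stall=1 (RAW on I2.r5 (WB@9)) EX@10 MEM@11 WB@12
I5 sub r5 <- r3,r1: IF@8 ID@10 stall=0 (-) EX@11 MEM@12 WB@13
I6 add r3 <- r3,r4: IF@10 ID@11 stall=0 (-) EX@12 MEM@13 WB@14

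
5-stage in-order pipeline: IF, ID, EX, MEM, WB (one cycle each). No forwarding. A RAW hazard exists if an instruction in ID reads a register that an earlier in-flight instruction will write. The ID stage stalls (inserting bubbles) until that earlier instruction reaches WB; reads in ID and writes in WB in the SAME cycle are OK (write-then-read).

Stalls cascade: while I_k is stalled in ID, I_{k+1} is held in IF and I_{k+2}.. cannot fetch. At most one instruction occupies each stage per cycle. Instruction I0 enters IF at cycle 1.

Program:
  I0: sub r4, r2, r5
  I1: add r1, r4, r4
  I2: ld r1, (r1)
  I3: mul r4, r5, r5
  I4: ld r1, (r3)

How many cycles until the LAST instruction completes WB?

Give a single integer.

Answer: 13

Derivation:
I0 sub r4 <- r2,r5: IF@1 ID@2 stall=0 (-) EX@3 MEM@4 WB@5
I1 add r1 <- r4,r4: IF@2 ID@3 stall=2 (RAW on I0.r4 (WB@5)) EX@6 MEM@7 WB@8
I2 ld r1 <- r1: IF@3 ID@6 stall=2 (RAW on I1.r1 (WB@8)) EX@9 MEM@10 WB@11
I3 mul r4 <- r5,r5: IF@6 ID@9 stall=0 (-) EX@10 MEM@11 WB@12
I4 ld r1 <- r3: IF@9 ID@10 stall=0 (-) EX@11 MEM@12 WB@13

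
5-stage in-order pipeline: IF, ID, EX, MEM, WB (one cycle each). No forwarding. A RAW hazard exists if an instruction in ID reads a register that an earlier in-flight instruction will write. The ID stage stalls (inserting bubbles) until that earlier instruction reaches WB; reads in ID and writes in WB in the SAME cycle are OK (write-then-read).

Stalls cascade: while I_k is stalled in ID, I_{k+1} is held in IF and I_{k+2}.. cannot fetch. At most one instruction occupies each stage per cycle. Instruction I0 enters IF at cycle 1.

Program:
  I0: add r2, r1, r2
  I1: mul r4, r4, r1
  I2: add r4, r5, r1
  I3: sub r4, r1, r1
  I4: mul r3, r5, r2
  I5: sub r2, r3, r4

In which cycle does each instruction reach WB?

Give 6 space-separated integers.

I0 add r2 <- r1,r2: IF@1 ID@2 stall=0 (-) EX@3 MEM@4 WB@5
I1 mul r4 <- r4,r1: IF@2 ID@3 stall=0 (-) EX@4 MEM@5 WB@6
I2 add r4 <- r5,r1: IF@3 ID@4 stall=0 (-) EX@5 MEM@6 WB@7
I3 sub r4 <- r1,r1: IF@4 ID@5 stall=0 (-) EX@6 MEM@7 WB@8
I4 mul r3 <- r5,r2: IF@5 ID@6 stall=0 (-) EX@7 MEM@8 WB@9
I5 sub r2 <- r3,r4: IF@6 ID@7 stall=2 (RAW on I4.r3 (WB@9)) EX@10 MEM@11 WB@12

Answer: 5 6 7 8 9 12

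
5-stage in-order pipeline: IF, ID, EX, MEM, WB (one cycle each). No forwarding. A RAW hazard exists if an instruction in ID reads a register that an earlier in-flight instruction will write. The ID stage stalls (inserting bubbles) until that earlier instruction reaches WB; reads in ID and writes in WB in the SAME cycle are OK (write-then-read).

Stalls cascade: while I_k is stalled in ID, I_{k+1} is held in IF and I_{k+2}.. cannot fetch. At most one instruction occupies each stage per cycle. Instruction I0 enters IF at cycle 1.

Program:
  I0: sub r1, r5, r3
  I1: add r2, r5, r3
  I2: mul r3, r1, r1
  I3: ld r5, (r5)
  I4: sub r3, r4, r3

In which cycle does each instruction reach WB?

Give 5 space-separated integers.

I0 sub r1 <- r5,r3: IF@1 ID@2 stall=0 (-) EX@3 MEM@4 WB@5
I1 add r2 <- r5,r3: IF@2 ID@3 stall=0 (-) EX@4 MEM@5 WB@6
I2 mul r3 <- r1,r1: IF@3 ID@4 stall=1 (RAW on I0.r1 (WB@5)) EX@6 MEM@7 WB@8
I3 ld r5 <- r5: IF@4 ID@6 stall=0 (-) EX@7 MEM@8 WB@9
I4 sub r3 <- r4,r3: IF@6 ID@7 stall=1 (RAW on I2.r3 (WB@8)) EX@9 MEM@10 WB@11

Answer: 5 6 8 9 11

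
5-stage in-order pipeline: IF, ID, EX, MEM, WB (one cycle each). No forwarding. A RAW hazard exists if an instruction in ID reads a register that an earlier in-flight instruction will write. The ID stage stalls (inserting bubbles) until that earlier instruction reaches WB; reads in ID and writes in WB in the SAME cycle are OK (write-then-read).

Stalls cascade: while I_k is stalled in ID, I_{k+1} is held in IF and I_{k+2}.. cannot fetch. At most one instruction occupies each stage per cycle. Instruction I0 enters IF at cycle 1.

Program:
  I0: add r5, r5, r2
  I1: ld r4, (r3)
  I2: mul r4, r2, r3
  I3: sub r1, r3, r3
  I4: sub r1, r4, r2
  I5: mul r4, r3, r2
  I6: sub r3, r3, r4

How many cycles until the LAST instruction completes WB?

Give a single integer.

I0 add r5 <- r5,r2: IF@1 ID@2 stall=0 (-) EX@3 MEM@4 WB@5
I1 ld r4 <- r3: IF@2 ID@3 stall=0 (-) EX@4 MEM@5 WB@6
I2 mul r4 <- r2,r3: IF@3 ID@4 stall=0 (-) EX@5 MEM@6 WB@7
I3 sub r1 <- r3,r3: IF@4 ID@5 stall=0 (-) EX@6 MEM@7 WB@8
I4 sub r1 <- r4,r2: IF@5 ID@6 stall=1 (RAW on I2.r4 (WB@7)) EX@8 MEM@9 WB@10
I5 mul r4 <- r3,r2: IF@6 ID@8 stall=0 (-) EX@9 MEM@10 WB@11
I6 sub r3 <- r3,r4: IF@8 ID@9 stall=2 (RAW on I5.r4 (WB@11)) EX@12 MEM@13 WB@14

Answer: 14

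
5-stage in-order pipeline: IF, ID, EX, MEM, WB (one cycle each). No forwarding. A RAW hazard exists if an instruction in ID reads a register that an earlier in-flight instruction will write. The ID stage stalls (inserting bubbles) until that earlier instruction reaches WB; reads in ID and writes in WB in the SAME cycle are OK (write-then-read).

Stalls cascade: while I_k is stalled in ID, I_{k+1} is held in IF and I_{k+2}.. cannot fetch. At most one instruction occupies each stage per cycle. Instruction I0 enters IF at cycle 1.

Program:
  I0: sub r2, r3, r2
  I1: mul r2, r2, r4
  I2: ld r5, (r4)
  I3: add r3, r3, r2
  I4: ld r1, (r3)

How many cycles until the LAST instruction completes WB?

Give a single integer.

I0 sub r2 <- r3,r2: IF@1 ID@2 stall=0 (-) EX@3 MEM@4 WB@5
I1 mul r2 <- r2,r4: IF@2 ID@3 stall=2 (RAW on I0.r2 (WB@5)) EX@6 MEM@7 WB@8
I2 ld r5 <- r4: IF@3 ID@6 stall=0 (-) EX@7 MEM@8 WB@9
I3 add r3 <- r3,r2: IF@6 ID@7 stall=1 (RAW on I1.r2 (WB@8)) EX@9 MEM@10 WB@11
I4 ld r1 <- r3: IF@7 ID@9 stall=2 (RAW on I3.r3 (WB@11)) EX@12 MEM@13 WB@14

Answer: 14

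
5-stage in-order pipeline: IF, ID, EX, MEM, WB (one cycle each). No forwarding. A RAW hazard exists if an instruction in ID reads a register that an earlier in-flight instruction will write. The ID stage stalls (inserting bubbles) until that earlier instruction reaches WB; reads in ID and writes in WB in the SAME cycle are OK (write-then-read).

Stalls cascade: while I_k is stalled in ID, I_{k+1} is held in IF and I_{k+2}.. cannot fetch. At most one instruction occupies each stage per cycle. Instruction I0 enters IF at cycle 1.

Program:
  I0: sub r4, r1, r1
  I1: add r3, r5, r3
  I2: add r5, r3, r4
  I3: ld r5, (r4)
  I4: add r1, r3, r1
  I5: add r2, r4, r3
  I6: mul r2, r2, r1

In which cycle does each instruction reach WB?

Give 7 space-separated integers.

I0 sub r4 <- r1,r1: IF@1 ID@2 stall=0 (-) EX@3 MEM@4 WB@5
I1 add r3 <- r5,r3: IF@2 ID@3 stall=0 (-) EX@4 MEM@5 WB@6
I2 add r5 <- r3,r4: IF@3 ID@4 stall=2 (RAW on I1.r3 (WB@6)) EX@7 MEM@8 WB@9
I3 ld r5 <- r4: IF@4 ID@7 stall=0 (-) EX@8 MEM@9 WB@10
I4 add r1 <- r3,r1: IF@7 ID@8 stall=0 (-) EX@9 MEM@10 WB@11
I5 add r2 <- r4,r3: IF@8 ID@9 stall=0 (-) EX@10 MEM@11 WB@12
I6 mul r2 <- r2,r1: IF@9 ID@10 stall=2 (RAW on I5.r2 (WB@12)) EX@13 MEM@14 WB@15

Answer: 5 6 9 10 11 12 15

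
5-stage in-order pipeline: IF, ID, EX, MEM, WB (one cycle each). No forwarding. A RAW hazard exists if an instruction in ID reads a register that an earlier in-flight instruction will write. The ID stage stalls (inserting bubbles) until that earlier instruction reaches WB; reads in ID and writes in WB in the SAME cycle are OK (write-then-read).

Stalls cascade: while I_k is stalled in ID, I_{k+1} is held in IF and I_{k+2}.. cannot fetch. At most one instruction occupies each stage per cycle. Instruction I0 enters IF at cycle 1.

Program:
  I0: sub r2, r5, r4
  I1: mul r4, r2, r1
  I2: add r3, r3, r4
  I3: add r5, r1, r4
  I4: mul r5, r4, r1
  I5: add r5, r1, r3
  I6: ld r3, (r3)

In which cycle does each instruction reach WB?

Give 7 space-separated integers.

I0 sub r2 <- r5,r4: IF@1 ID@2 stall=0 (-) EX@3 MEM@4 WB@5
I1 mul r4 <- r2,r1: IF@2 ID@3 stall=2 (RAW on I0.r2 (WB@5)) EX@6 MEM@7 WB@8
I2 add r3 <- r3,r4: IF@3 ID@6 stall=2 (RAW on I1.r4 (WB@8)) EX@9 MEM@10 WB@11
I3 add r5 <- r1,r4: IF@6 ID@9 stall=0 (-) EX@10 MEM@11 WB@12
I4 mul r5 <- r4,r1: IF@9 ID@10 stall=0 (-) EX@11 MEM@12 WB@13
I5 add r5 <- r1,r3: IF@10 ID@11 stall=0 (-) EX@12 MEM@13 WB@14
I6 ld r3 <- r3: IF@11 ID@12 stall=0 (-) EX@13 MEM@14 WB@15

Answer: 5 8 11 12 13 14 15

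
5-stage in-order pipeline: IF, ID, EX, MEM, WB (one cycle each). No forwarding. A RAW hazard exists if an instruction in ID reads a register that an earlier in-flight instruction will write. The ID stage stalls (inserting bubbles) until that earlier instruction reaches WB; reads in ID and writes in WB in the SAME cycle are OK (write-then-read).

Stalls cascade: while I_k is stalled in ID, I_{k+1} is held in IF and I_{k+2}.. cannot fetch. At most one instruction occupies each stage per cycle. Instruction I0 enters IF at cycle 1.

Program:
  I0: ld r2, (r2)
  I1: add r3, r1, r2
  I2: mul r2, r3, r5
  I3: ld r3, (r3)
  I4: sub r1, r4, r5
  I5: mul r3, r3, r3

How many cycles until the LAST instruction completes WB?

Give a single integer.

I0 ld r2 <- r2: IF@1 ID@2 stall=0 (-) EX@3 MEM@4 WB@5
I1 add r3 <- r1,r2: IF@2 ID@3 stall=2 (RAW on I0.r2 (WB@5)) EX@6 MEM@7 WB@8
I2 mul r2 <- r3,r5: IF@3 ID@6 stall=2 (RAW on I1.r3 (WB@8)) EX@9 MEM@10 WB@11
I3 ld r3 <- r3: IF@6 ID@9 stall=0 (-) EX@10 MEM@11 WB@12
I4 sub r1 <- r4,r5: IF@9 ID@10 stall=0 (-) EX@11 MEM@12 WB@13
I5 mul r3 <- r3,r3: IF@10 ID@11 stall=1 (RAW on I3.r3 (WB@12)) EX@13 MEM@14 WB@15

Answer: 15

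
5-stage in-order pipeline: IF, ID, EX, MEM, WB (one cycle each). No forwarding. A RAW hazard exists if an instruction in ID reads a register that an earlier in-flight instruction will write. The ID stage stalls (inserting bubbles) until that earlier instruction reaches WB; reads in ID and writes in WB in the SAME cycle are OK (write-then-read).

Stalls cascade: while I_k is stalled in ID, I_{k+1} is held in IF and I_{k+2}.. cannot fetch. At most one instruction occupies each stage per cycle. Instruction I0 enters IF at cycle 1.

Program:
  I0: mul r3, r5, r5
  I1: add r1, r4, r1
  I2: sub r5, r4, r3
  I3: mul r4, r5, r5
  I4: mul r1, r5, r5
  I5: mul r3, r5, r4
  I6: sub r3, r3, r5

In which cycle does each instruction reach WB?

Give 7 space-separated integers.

I0 mul r3 <- r5,r5: IF@1 ID@2 stall=0 (-) EX@3 MEM@4 WB@5
I1 add r1 <- r4,r1: IF@2 ID@3 stall=0 (-) EX@4 MEM@5 WB@6
I2 sub r5 <- r4,r3: IF@3 ID@4 stall=1 (RAW on I0.r3 (WB@5)) EX@6 MEM@7 WB@8
I3 mul r4 <- r5,r5: IF@4 ID@6 stall=2 (RAW on I2.r5 (WB@8)) EX@9 MEM@10 WB@11
I4 mul r1 <- r5,r5: IF@6 ID@9 stall=0 (-) EX@10 MEM@11 WB@12
I5 mul r3 <- r5,r4: IF@9 ID@10 stall=1 (RAW on I3.r4 (WB@11)) EX@12 MEM@13 WB@14
I6 sub r3 <- r3,r5: IF@10 ID@12 stall=2 (RAW on I5.r3 (WB@14)) EX@15 MEM@16 WB@17

Answer: 5 6 8 11 12 14 17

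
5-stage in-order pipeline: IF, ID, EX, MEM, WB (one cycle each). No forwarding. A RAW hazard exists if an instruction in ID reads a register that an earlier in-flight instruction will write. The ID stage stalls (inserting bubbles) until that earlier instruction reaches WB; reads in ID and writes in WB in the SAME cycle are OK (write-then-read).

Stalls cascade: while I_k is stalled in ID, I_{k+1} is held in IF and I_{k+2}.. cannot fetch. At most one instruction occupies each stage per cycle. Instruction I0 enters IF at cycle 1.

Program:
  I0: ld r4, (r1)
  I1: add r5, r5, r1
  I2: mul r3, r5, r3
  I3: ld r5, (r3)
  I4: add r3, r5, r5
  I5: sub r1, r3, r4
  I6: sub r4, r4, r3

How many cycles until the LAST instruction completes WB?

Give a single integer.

Answer: 19

Derivation:
I0 ld r4 <- r1: IF@1 ID@2 stall=0 (-) EX@3 MEM@4 WB@5
I1 add r5 <- r5,r1: IF@2 ID@3 stall=0 (-) EX@4 MEM@5 WB@6
I2 mul r3 <- r5,r3: IF@3 ID@4 stall=2 (RAW on I1.r5 (WB@6)) EX@7 MEM@8 WB@9
I3 ld r5 <- r3: IF@4 ID@7 stall=2 (RAW on I2.r3 (WB@9)) EX@10 MEM@11 WB@12
I4 add r3 <- r5,r5: IF@7 ID@10 stall=2 (RAW on I3.r5 (WB@12)) EX@13 MEM@14 WB@15
I5 sub r1 <- r3,r4: IF@10 ID@13 stall=2 (RAW on I4.r3 (WB@15)) EX@16 MEM@17 WB@18
I6 sub r4 <- r4,r3: IF@13 ID@16 stall=0 (-) EX@17 MEM@18 WB@19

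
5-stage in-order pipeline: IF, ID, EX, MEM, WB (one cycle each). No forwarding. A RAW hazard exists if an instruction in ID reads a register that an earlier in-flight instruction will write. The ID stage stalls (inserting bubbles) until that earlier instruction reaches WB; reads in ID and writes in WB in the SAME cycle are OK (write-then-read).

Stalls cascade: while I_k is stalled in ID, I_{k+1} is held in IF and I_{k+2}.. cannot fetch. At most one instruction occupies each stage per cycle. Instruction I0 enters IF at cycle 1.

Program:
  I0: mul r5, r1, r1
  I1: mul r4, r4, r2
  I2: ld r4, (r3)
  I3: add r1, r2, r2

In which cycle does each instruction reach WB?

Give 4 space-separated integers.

I0 mul r5 <- r1,r1: IF@1 ID@2 stall=0 (-) EX@3 MEM@4 WB@5
I1 mul r4 <- r4,r2: IF@2 ID@3 stall=0 (-) EX@4 MEM@5 WB@6
I2 ld r4 <- r3: IF@3 ID@4 stall=0 (-) EX@5 MEM@6 WB@7
I3 add r1 <- r2,r2: IF@4 ID@5 stall=0 (-) EX@6 MEM@7 WB@8

Answer: 5 6 7 8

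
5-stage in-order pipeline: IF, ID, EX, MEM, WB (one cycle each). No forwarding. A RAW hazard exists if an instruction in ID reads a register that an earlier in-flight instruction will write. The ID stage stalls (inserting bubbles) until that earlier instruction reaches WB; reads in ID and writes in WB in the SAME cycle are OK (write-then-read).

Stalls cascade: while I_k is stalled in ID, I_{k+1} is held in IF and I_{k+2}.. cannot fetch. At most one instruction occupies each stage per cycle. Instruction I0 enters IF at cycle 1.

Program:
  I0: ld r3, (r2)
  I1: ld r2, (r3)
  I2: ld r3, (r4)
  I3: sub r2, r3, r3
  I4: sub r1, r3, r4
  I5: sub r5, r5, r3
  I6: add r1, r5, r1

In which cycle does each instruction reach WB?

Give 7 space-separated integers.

I0 ld r3 <- r2: IF@1 ID@2 stall=0 (-) EX@3 MEM@4 WB@5
I1 ld r2 <- r3: IF@2 ID@3 stall=2 (RAW on I0.r3 (WB@5)) EX@6 MEM@7 WB@8
I2 ld r3 <- r4: IF@3 ID@6 stall=0 (-) EX@7 MEM@8 WB@9
I3 sub r2 <- r3,r3: IF@6 ID@7 stall=2 (RAW on I2.r3 (WB@9)) EX@10 MEM@11 WB@12
I4 sub r1 <- r3,r4: IF@7 ID@10 stall=0 (-) EX@11 MEM@12 WB@13
I5 sub r5 <- r5,r3: IF@10 ID@11 stall=0 (-) EX@12 MEM@13 WB@14
I6 add r1 <- r5,r1: IF@11 ID@12 stall=2 (RAW on I5.r5 (WB@14)) EX@15 MEM@16 WB@17

Answer: 5 8 9 12 13 14 17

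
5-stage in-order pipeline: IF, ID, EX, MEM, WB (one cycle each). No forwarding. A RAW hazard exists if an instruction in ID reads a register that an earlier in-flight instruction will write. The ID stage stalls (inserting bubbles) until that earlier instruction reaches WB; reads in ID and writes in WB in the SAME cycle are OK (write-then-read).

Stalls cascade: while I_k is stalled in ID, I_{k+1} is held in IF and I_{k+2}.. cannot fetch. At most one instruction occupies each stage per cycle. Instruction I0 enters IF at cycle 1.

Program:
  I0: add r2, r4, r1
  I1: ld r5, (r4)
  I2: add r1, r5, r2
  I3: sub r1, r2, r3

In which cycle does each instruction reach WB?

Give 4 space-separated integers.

Answer: 5 6 9 10

Derivation:
I0 add r2 <- r4,r1: IF@1 ID@2 stall=0 (-) EX@3 MEM@4 WB@5
I1 ld r5 <- r4: IF@2 ID@3 stall=0 (-) EX@4 MEM@5 WB@6
I2 add r1 <- r5,r2: IF@3 ID@4 stall=2 (RAW on I1.r5 (WB@6)) EX@7 MEM@8 WB@9
I3 sub r1 <- r2,r3: IF@4 ID@7 stall=0 (-) EX@8 MEM@9 WB@10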